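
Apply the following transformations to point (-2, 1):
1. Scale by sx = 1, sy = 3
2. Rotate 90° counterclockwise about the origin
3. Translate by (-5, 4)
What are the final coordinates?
(-8, 2)

Step 1: Scale → (-2, 3)
Step 2: Rotate 90° → (-3, -2)
Step 3: Translate → (-8, 2)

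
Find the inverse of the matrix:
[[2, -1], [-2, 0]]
[[0, -1/2], [-1, -1]]

For [[a,b],[c,d]], inverse = (1/det)·[[d,-b],[-c,a]]
det = 2·0 - -1·-2 = -2
Inverse = (1/-2)·[[0, 1], [2, 2]]
        = [[0, -1/2], [-1, -1]]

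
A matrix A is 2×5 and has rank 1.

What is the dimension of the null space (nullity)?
4

The rank-nullity theorem for an m×n matrix states:
rank(A) + nullity(A) = n (the number of columns).
Here n = 5 and rank(A) = 1, so nullity(A) = 5 - 1 = 4.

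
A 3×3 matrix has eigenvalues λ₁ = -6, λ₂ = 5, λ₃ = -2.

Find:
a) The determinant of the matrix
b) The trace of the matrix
det = 60, trace = -3

Two standard eigenvalue identities:
- det(A) equals the product of the eigenvalues (counted with multiplicity).
- trace(A) equals the sum of the eigenvalues.
det(A) = (-6)*(5)*(-2) = 60.
trace(A) = -6 + 5 - 2 = -3.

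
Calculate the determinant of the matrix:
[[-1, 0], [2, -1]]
1

For a 2×2 matrix [[a, b], [c, d]], det = ad - bc
det = (-1)(-1) - (0)(2) = 1 - 0 = 1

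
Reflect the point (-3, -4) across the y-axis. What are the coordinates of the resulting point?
(3, -4)

Reflection across y-axis: (-3, -4) → (3, -4)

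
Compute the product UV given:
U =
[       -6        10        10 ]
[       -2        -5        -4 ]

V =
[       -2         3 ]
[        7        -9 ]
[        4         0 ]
UV =
[      122      -108 ]
[      -47        39 ]

Matrix multiplication: (UV)[i][j] = sum over k of U[i][k] * V[k][j].
  (UV)[0][0] = (-6)*(-2) + (10)*(7) + (10)*(4) = 122
  (UV)[0][1] = (-6)*(3) + (10)*(-9) + (10)*(0) = -108
  (UV)[1][0] = (-2)*(-2) + (-5)*(7) + (-4)*(4) = -47
  (UV)[1][1] = (-2)*(3) + (-5)*(-9) + (-4)*(0) = 39
UV =
[      122      -108 ]
[      -47        39 ]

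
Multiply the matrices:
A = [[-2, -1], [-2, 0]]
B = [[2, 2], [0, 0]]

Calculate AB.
[[-4, -4], [-4, -4]]

Each entry (i,j) of AB = sum over k of A[i][k]*B[k][j].
(AB)[0][0] = (-2)*(2) + (-1)*(0) = -4
(AB)[0][1] = (-2)*(2) + (-1)*(0) = -4
(AB)[1][0] = (-2)*(2) + (0)*(0) = -4
(AB)[1][1] = (-2)*(2) + (0)*(0) = -4
AB = [[-4, -4], [-4, -4]]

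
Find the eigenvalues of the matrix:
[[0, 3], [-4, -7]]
λ = -4 and λ = -3

Characteristic equation: det(A - λI) = 0
λ² - (trace)λ + (det) = 0
λ² - (-7)λ + (12) = 0
λ² + 7λ + 12 = 0
Solving: λ = -4, -3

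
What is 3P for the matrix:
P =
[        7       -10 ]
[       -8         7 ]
3P =
[       21       -30 ]
[      -24        21 ]

Scalar multiplication is elementwise: (3P)[i][j] = 3 * P[i][j].
  (3P)[0][0] = 3 * (7) = 21
  (3P)[0][1] = 3 * (-10) = -30
  (3P)[1][0] = 3 * (-8) = -24
  (3P)[1][1] = 3 * (7) = 21
3P =
[       21       -30 ]
[      -24        21 ]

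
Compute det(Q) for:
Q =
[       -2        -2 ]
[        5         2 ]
det(Q) = 6

For a 2×2 matrix [[a, b], [c, d]], det = a*d - b*c.
det(Q) = (-2)*(2) - (-2)*(5) = -4 + 10 = 6.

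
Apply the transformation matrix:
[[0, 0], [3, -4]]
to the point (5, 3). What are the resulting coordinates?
(0, 3)

Matrix multiplication:
[[0, 0], [3, -4]] × [5, 3]ᵀ
= [0×5 + 0×3, 3×5 + -4×3]ᵀ
= [0.0000, 3.0000]ᵀ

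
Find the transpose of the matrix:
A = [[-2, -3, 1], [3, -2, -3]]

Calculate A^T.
[[-2, 3], [-3, -2], [1, -3]]

The transpose sends entry (i,j) to (j,i); rows become columns.
Row 0 of A: [-2, -3, 1] -> column 0 of A^T.
Row 1 of A: [3, -2, -3] -> column 1 of A^T.
A^T = [[-2, 3], [-3, -2], [1, -3]]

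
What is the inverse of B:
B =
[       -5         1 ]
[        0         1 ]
det(B) = -5
B⁻¹ =
[     -1/5       1/5 ]
[        0         1 ]

For a 2×2 matrix B = [[a, b], [c, d]] with det(B) ≠ 0, B⁻¹ = (1/det(B)) * [[d, -b], [-c, a]].
det(B) = (-5)*(1) - (1)*(0) = -5 - 0 = -5.
B⁻¹ = (1/-5) * [[1, -1], [0, -5]].
Dividing each entry by -5 and reducing:
B⁻¹ =
[     -1/5       1/5 ]
[        0         1 ]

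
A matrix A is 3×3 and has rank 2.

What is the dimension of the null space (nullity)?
1

The rank-nullity theorem for an m×n matrix states:
rank(A) + nullity(A) = n (the number of columns).
Here n = 3 and rank(A) = 2, so nullity(A) = 3 - 2 = 1.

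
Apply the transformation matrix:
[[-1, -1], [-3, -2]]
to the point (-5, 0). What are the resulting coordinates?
(5, 15)

Matrix multiplication:
[[-1, -1], [-3, -2]] × [-5, 0]ᵀ
= [-1×-5 + -1×0, -3×-5 + -2×0]ᵀ
= [5.0000, 15.0000]ᵀ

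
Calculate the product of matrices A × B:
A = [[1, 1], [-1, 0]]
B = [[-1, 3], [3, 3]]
[[2, 6], [1, -3]]

Matrix multiplication:
C[0][0] = 1×-1 + 1×3 = 2
C[0][1] = 1×3 + 1×3 = 6
C[1][0] = -1×-1 + 0×3 = 1
C[1][1] = -1×3 + 0×3 = -3
Result: [[2, 6], [1, -3]]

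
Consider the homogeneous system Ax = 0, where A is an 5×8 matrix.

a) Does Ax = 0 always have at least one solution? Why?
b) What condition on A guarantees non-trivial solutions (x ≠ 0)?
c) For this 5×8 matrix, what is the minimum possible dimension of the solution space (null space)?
a) Yes, x = 0 is always a solution. b) When A has linearly dependent columns (rank < n). c) Minimum nullity = 3.

a) x = 0 satisfies A·0 = 0, so the zero vector is always a solution.
b) Non-trivial solutions exist iff the columns of A are linearly dependent, equivalently rank(A) < n (the number of columns).
c) By rank-nullity, rank(A) + nullity(A) = n = 8. Since A has only 5 rows, rank(A) ≤ 5, so nullity(A) ≥ 8 - 5 = 3.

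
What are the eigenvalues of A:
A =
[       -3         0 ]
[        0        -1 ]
λ = -3, -1

Solve det(A - λI) = 0. For a 2×2 matrix the characteristic equation is λ² - (trace)λ + det = 0.
trace(A) = a + d = -3 - 1 = -4.
det(A) = a*d - b*c = (-3)*(-1) - (0)*(0) = 3 - 0 = 3.
Characteristic equation: λ² - (-4)λ + (3) = 0.
Discriminant = (-4)² - 4*(3) = 16 - 12 = 4.
λ = (-4 ± √4) / 2 = (-4 ± 2) / 2 = -3, -1.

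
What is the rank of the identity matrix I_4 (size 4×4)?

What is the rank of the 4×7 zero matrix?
rank(I_4) = 4, rank(0) = 0

The identity I_4 has 4 columns that are the standard basis vectors e_1, …, e_4. These are linearly independent, so all 4 columns are pivots and rank(I_4) = 4.
The 4×7 zero matrix has every entry zero, so every row is the zero row and there are no pivots; rank(0) = 0.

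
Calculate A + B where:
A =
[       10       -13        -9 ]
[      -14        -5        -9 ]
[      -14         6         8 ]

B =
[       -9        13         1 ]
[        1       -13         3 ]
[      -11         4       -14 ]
A + B =
[        1         0        -8 ]
[      -13       -18        -6 ]
[      -25        10        -6 ]

Matrix addition is elementwise: (A+B)[i][j] = A[i][j] + B[i][j].
  (A+B)[0][0] = (10) + (-9) = 1
  (A+B)[0][1] = (-13) + (13) = 0
  (A+B)[0][2] = (-9) + (1) = -8
  (A+B)[1][0] = (-14) + (1) = -13
  (A+B)[1][1] = (-5) + (-13) = -18
  (A+B)[1][2] = (-9) + (3) = -6
  (A+B)[2][0] = (-14) + (-11) = -25
  (A+B)[2][1] = (6) + (4) = 10
  (A+B)[2][2] = (8) + (-14) = -6
A + B =
[        1         0        -8 ]
[      -13       -18        -6 ]
[      -25        10        -6 ]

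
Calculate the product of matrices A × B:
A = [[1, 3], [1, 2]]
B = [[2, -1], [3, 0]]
[[11, -1], [8, -1]]

Matrix multiplication:
C[0][0] = 1×2 + 3×3 = 11
C[0][1] = 1×-1 + 3×0 = -1
C[1][0] = 1×2 + 2×3 = 8
C[1][1] = 1×-1 + 2×0 = -1
Result: [[11, -1], [8, -1]]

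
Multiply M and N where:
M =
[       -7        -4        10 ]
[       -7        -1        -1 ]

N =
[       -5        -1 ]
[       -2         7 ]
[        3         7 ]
MN =
[       73        49 ]
[       34        -7 ]

Matrix multiplication: (MN)[i][j] = sum over k of M[i][k] * N[k][j].
  (MN)[0][0] = (-7)*(-5) + (-4)*(-2) + (10)*(3) = 73
  (MN)[0][1] = (-7)*(-1) + (-4)*(7) + (10)*(7) = 49
  (MN)[1][0] = (-7)*(-5) + (-1)*(-2) + (-1)*(3) = 34
  (MN)[1][1] = (-7)*(-1) + (-1)*(7) + (-1)*(7) = -7
MN =
[       73        49 ]
[       34        -7 ]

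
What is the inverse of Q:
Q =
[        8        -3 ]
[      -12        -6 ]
det(Q) = -84
Q⁻¹ =
[     1/14     -1/28 ]
[     -1/7     -2/21 ]

For a 2×2 matrix Q = [[a, b], [c, d]] with det(Q) ≠ 0, Q⁻¹ = (1/det(Q)) * [[d, -b], [-c, a]].
det(Q) = (8)*(-6) - (-3)*(-12) = -48 - 36 = -84.
Q⁻¹ = (1/-84) * [[-6, 3], [12, 8]].
Dividing each entry by -84 and reducing:
Q⁻¹ =
[     1/14     -1/28 ]
[     -1/7     -2/21 ]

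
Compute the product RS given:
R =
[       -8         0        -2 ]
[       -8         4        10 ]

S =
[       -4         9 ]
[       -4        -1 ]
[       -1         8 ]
RS =
[       34       -88 ]
[        6         4 ]

Matrix multiplication: (RS)[i][j] = sum over k of R[i][k] * S[k][j].
  (RS)[0][0] = (-8)*(-4) + (0)*(-4) + (-2)*(-1) = 34
  (RS)[0][1] = (-8)*(9) + (0)*(-1) + (-2)*(8) = -88
  (RS)[1][0] = (-8)*(-4) + (4)*(-4) + (10)*(-1) = 6
  (RS)[1][1] = (-8)*(9) + (4)*(-1) + (10)*(8) = 4
RS =
[       34       -88 ]
[        6         4 ]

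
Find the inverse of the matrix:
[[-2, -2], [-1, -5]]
[[-5/8, 1/4], [1/8, -1/4]]

For [[a,b],[c,d]], inverse = (1/det)·[[d,-b],[-c,a]]
det = -2·-5 - -2·-1 = 8
Inverse = (1/8)·[[-5, 2], [1, -2]]
        = [[-5/8, 1/4], [1/8, -1/4]]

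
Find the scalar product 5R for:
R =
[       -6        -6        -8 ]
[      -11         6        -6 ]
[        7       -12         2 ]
5R =
[      -30       -30       -40 ]
[      -55        30       -30 ]
[       35       -60        10 ]

Scalar multiplication is elementwise: (5R)[i][j] = 5 * R[i][j].
  (5R)[0][0] = 5 * (-6) = -30
  (5R)[0][1] = 5 * (-6) = -30
  (5R)[0][2] = 5 * (-8) = -40
  (5R)[1][0] = 5 * (-11) = -55
  (5R)[1][1] = 5 * (6) = 30
  (5R)[1][2] = 5 * (-6) = -30
  (5R)[2][0] = 5 * (7) = 35
  (5R)[2][1] = 5 * (-12) = -60
  (5R)[2][2] = 5 * (2) = 10
5R =
[      -30       -30       -40 ]
[      -55        30       -30 ]
[       35       -60        10 ]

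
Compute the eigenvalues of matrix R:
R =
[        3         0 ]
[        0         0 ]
λ = 0, 3

Solve det(R - λI) = 0. For a 2×2 matrix the characteristic equation is λ² - (trace)λ + det = 0.
trace(R) = a + d = 3 + 0 = 3.
det(R) = a*d - b*c = (3)*(0) - (0)*(0) = 0 - 0 = 0.
Characteristic equation: λ² - (3)λ + (0) = 0.
Discriminant = (3)² - 4*(0) = 9 - 0 = 9.
λ = (3 ± √9) / 2 = (3 ± 3) / 2 = 0, 3.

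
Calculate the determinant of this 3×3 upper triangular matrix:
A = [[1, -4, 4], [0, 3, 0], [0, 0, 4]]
12

The determinant of a triangular matrix is the product of its diagonal entries (the off-diagonal entries above the diagonal do not affect it).
det(A) = (1) * (3) * (4) = 12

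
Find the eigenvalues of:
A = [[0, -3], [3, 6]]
λ = 3, 3

Solve det(A - λI) = 0. For a 2×2 matrix this is λ² - (trace)λ + det = 0.
trace(A) = 0 + 6 = 6.
det(A) = (0)*(6) - (-3)*(3) = 0 + 9 = 9.
Characteristic equation: λ² - (6)λ + (9) = 0.
Discriminant: (6)² - 4*(9) = 36 - 36 = 0.
Roots: λ = (6 ± √0) / 2 = 3, 3.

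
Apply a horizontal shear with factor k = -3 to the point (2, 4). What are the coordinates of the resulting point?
(-10, 4)

Shear matrix for horizontal shear with factor k = -3:
[[1, -3], [0, 1]]
Result: (2, 4) → (-10, 4)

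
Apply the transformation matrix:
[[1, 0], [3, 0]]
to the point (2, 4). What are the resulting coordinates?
(2, 6)

Matrix multiplication:
[[1, 0], [3, 0]] × [2, 4]ᵀ
= [1×2 + 0×4, 3×2 + 0×4]ᵀ
= [2.0000, 6.0000]ᵀ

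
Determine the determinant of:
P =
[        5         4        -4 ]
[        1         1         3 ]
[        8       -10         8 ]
det(P) = 326

Expand along row 0 (cofactor expansion): det(P) = a*(e*i - f*h) - b*(d*i - f*g) + c*(d*h - e*g), where the 3×3 is [[a, b, c], [d, e, f], [g, h, i]].
Minor M_00 = (1)*(8) - (3)*(-10) = 8 + 30 = 38.
Minor M_01 = (1)*(8) - (3)*(8) = 8 - 24 = -16.
Minor M_02 = (1)*(-10) - (1)*(8) = -10 - 8 = -18.
det(P) = (5)*(38) - (4)*(-16) + (-4)*(-18) = 190 + 64 + 72 = 326.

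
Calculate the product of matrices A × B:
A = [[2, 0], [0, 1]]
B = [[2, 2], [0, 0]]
[[4, 4], [0, 0]]

Matrix multiplication:
C[0][0] = 2×2 + 0×0 = 4
C[0][1] = 2×2 + 0×0 = 4
C[1][0] = 0×2 + 1×0 = 0
C[1][1] = 0×2 + 1×0 = 0
Result: [[4, 4], [0, 0]]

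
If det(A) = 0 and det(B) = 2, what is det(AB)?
0

Use the multiplicative property of determinants: det(AB) = det(A)*det(B).
det(AB) = (0)*(2) = 0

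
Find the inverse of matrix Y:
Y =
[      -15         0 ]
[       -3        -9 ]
det(Y) = 135
Y⁻¹ =
[    -1/15         0 ]
[     1/45      -1/9 ]

For a 2×2 matrix Y = [[a, b], [c, d]] with det(Y) ≠ 0, Y⁻¹ = (1/det(Y)) * [[d, -b], [-c, a]].
det(Y) = (-15)*(-9) - (0)*(-3) = 135 - 0 = 135.
Y⁻¹ = (1/135) * [[-9, 0], [3, -15]].
Dividing each entry by 135 and reducing:
Y⁻¹ =
[    -1/15         0 ]
[     1/45      -1/9 ]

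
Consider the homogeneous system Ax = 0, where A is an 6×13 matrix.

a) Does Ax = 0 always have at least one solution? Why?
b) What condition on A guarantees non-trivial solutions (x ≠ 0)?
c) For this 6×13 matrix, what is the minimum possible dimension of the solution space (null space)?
a) Yes, x = 0 is always a solution. b) When A has linearly dependent columns (rank < n). c) Minimum nullity = 7.

a) x = 0 satisfies A·0 = 0, so the zero vector is always a solution.
b) Non-trivial solutions exist iff the columns of A are linearly dependent, equivalently rank(A) < n (the number of columns).
c) By rank-nullity, rank(A) + nullity(A) = n = 13. Since A has only 6 rows, rank(A) ≤ 6, so nullity(A) ≥ 13 - 6 = 7.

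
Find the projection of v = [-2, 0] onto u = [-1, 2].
[-2/5, 4/5]

The projection of v onto u is proj_u(v) = ((v·u) / (u·u)) · u.
v·u = (-2)*(-1) + (0)*(2) = 2.
u·u = (-1)*(-1) + (2)*(2) = 5.
coefficient = 2 / 5 = 2/5.
proj_u(v) = 2/5 · [-1, 2] = [-2/5, 4/5].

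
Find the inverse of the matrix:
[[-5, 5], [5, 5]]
[[-1/10, 1/10], [1/10, 1/10]]

For [[a,b],[c,d]], inverse = (1/det)·[[d,-b],[-c,a]]
det = -5·5 - 5·5 = -50
Inverse = (1/-50)·[[5, -5], [-5, -5]]
        = [[-1/10, 1/10], [1/10, 1/10]]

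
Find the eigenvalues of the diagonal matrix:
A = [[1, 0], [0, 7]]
λ₁ = 1, λ₂ = 7

The characteristic polynomial of A is det(A - λI) = (1 - λ)(7 - λ) = 0.
The roots are λ = 1 and λ = 7, so the eigenvalues are the diagonal entries.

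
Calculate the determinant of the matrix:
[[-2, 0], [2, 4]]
-8

For a 2×2 matrix [[a, b], [c, d]], det = ad - bc
det = (-2)(4) - (0)(2) = -8 - 0 = -8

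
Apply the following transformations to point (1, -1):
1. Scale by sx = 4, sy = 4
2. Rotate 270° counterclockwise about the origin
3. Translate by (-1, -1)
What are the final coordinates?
(-5, -5)

Step 1: Scale → (4, -4)
Step 2: Rotate 270° → (-4, -4)
Step 3: Translate → (-5, -5)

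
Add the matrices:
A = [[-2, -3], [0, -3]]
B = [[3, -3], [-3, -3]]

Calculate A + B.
[[1, -6], [-3, -6]]

Add corresponding elements:
(-2)+(3)=1
(-3)+(-3)=-6
(0)+(-3)=-3
(-3)+(-3)=-6
A + B = [[1, -6], [-3, -6]]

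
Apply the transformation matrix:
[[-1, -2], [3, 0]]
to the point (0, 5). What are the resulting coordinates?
(-10, 0)

Matrix multiplication:
[[-1, -2], [3, 0]] × [0, 5]ᵀ
= [-1×0 + -2×5, 3×0 + 0×5]ᵀ
= [-10.0000, 0.0000]ᵀ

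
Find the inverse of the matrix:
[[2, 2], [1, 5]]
[[5/8, -1/4], [-1/8, 1/4]]

For [[a,b],[c,d]], inverse = (1/det)·[[d,-b],[-c,a]]
det = 2·5 - 2·1 = 8
Inverse = (1/8)·[[5, -2], [-1, 2]]
        = [[5/8, -1/4], [-1/8, 1/4]]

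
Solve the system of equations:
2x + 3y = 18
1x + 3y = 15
x = 3, y = 4

Use elimination (row reduction):
Equation 1: 2x + 3y = 18.
Equation 2: 1x + 3y = 15.
Multiply Eq1 by 1 and Eq2 by 2: 2x + 3y = 18;  2x + 6y = 30.
Subtract: (3)y = 12, so y = 4.
Back-substitute into Eq1: 2x + 3*(4) = 18, so x = 3.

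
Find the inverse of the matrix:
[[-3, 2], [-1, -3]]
[[-3/11, -2/11], [1/11, -3/11]]

For [[a,b],[c,d]], inverse = (1/det)·[[d,-b],[-c,a]]
det = -3·-3 - 2·-1 = 11
Inverse = (1/11)·[[-3, -2], [1, -3]]
        = [[-3/11, -2/11], [1/11, -3/11]]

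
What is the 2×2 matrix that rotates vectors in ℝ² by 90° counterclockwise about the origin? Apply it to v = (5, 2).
R = [[0, -1], [1, 0]]; R·v = (-2, 5)

A counterclockwise rotation by angle θ in ℝ² has matrix R(θ) = [[cos θ, -sin θ], [sin θ, cos θ]].
For θ = 90°: cos θ = 0, sin θ = 1.
R(90°) = [[0, -1], [1, 0]].
R·v = [0·5 + (-1)·2, 1·5 + 0·2] = (-2, 5).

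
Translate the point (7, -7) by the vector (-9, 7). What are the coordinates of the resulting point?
(-2, 0)

Translation by (-9, 7):
x' = 7 + -9 = -2
y' = -7 + 7 = 0
Homogeneous matrix: [[1, 0, -9], [0, 1, 7], [0, 0, 1]]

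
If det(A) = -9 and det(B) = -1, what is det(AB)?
9

Use the multiplicative property of determinants: det(AB) = det(A)*det(B).
det(AB) = (-9)*(-1) = 9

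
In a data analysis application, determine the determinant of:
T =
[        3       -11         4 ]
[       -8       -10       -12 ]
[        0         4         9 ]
det(T) = -1046

Expand along row 0 (cofactor expansion): det(T) = a*(e*i - f*h) - b*(d*i - f*g) + c*(d*h - e*g), where the 3×3 is [[a, b, c], [d, e, f], [g, h, i]].
Minor M_00 = (-10)*(9) - (-12)*(4) = -90 + 48 = -42.
Minor M_01 = (-8)*(9) - (-12)*(0) = -72 - 0 = -72.
Minor M_02 = (-8)*(4) - (-10)*(0) = -32 - 0 = -32.
det(T) = (3)*(-42) - (-11)*(-72) + (4)*(-32) = -126 - 792 - 128 = -1046.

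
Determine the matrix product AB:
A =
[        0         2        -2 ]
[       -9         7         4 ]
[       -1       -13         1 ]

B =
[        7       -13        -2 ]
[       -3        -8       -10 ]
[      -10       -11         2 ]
AB =
[       14         6       -24 ]
[     -124        17       -44 ]
[       22       106       134 ]

Matrix multiplication: (AB)[i][j] = sum over k of A[i][k] * B[k][j].
  (AB)[0][0] = (0)*(7) + (2)*(-3) + (-2)*(-10) = 14
  (AB)[0][1] = (0)*(-13) + (2)*(-8) + (-2)*(-11) = 6
  (AB)[0][2] = (0)*(-2) + (2)*(-10) + (-2)*(2) = -24
  (AB)[1][0] = (-9)*(7) + (7)*(-3) + (4)*(-10) = -124
  (AB)[1][1] = (-9)*(-13) + (7)*(-8) + (4)*(-11) = 17
  (AB)[1][2] = (-9)*(-2) + (7)*(-10) + (4)*(2) = -44
  (AB)[2][0] = (-1)*(7) + (-13)*(-3) + (1)*(-10) = 22
  (AB)[2][1] = (-1)*(-13) + (-13)*(-8) + (1)*(-11) = 106
  (AB)[2][2] = (-1)*(-2) + (-13)*(-10) + (1)*(2) = 134
AB =
[       14         6       -24 ]
[     -124        17       -44 ]
[       22       106       134 ]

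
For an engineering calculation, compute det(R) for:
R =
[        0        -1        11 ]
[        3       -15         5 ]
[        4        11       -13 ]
det(R) = 964

Expand along row 0 (cofactor expansion): det(R) = a*(e*i - f*h) - b*(d*i - f*g) + c*(d*h - e*g), where the 3×3 is [[a, b, c], [d, e, f], [g, h, i]].
Minor M_00 = (-15)*(-13) - (5)*(11) = 195 - 55 = 140.
Minor M_01 = (3)*(-13) - (5)*(4) = -39 - 20 = -59.
Minor M_02 = (3)*(11) - (-15)*(4) = 33 + 60 = 93.
det(R) = (0)*(140) - (-1)*(-59) + (11)*(93) = 0 - 59 + 1023 = 964.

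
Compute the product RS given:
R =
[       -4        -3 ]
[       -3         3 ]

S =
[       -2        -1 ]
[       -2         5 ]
RS =
[       14       -11 ]
[        0        18 ]

Matrix multiplication: (RS)[i][j] = sum over k of R[i][k] * S[k][j].
  (RS)[0][0] = (-4)*(-2) + (-3)*(-2) = 14
  (RS)[0][1] = (-4)*(-1) + (-3)*(5) = -11
  (RS)[1][0] = (-3)*(-2) + (3)*(-2) = 0
  (RS)[1][1] = (-3)*(-1) + (3)*(5) = 18
RS =
[       14       -11 ]
[        0        18 ]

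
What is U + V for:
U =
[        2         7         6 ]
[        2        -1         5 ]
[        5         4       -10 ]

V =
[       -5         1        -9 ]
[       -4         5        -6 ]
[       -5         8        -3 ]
U + V =
[       -3         8        -3 ]
[       -2         4        -1 ]
[        0        12       -13 ]

Matrix addition is elementwise: (U+V)[i][j] = U[i][j] + V[i][j].
  (U+V)[0][0] = (2) + (-5) = -3
  (U+V)[0][1] = (7) + (1) = 8
  (U+V)[0][2] = (6) + (-9) = -3
  (U+V)[1][0] = (2) + (-4) = -2
  (U+V)[1][1] = (-1) + (5) = 4
  (U+V)[1][2] = (5) + (-6) = -1
  (U+V)[2][0] = (5) + (-5) = 0
  (U+V)[2][1] = (4) + (8) = 12
  (U+V)[2][2] = (-10) + (-3) = -13
U + V =
[       -3         8        -3 ]
[       -2         4        -1 ]
[        0        12       -13 ]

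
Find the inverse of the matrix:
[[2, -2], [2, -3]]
[[3/2, -1], [1, -1]]

For [[a,b],[c,d]], inverse = (1/det)·[[d,-b],[-c,a]]
det = 2·-3 - -2·2 = -2
Inverse = (1/-2)·[[-3, 2], [-2, 2]]
        = [[3/2, -1], [1, -1]]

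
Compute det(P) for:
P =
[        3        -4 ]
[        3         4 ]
det(P) = 24

For a 2×2 matrix [[a, b], [c, d]], det = a*d - b*c.
det(P) = (3)*(4) - (-4)*(3) = 12 + 12 = 24.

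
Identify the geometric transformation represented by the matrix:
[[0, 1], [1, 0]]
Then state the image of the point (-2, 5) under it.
reflection across the line y = x; image of (-2, 5) is (5, -2)

This is a symmetric orthogonal matrix with determinant -1, which characterizes a reflection in ℝ².
The matrix [[0, 1], [1, 0]] represents: reflection across the line y = x.
Applying it to (-2, 5): [0·-2 + 1·5, 1·-2 + 0·5] = (5, -2).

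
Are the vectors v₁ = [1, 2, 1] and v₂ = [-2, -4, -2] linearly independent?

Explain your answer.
No, linearly dependent (v₂ = -2·v₁)

Check whether there is a scalar k with v₂ = k·v₁.
Comparing components, k = -2 satisfies -2·[1, 2, 1] = [-2, -4, -2].
Since v₂ is a scalar multiple of v₁, the two vectors are linearly dependent.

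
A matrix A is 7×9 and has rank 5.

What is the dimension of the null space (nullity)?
4

The rank-nullity theorem for an m×n matrix states:
rank(A) + nullity(A) = n (the number of columns).
Here n = 9 and rank(A) = 5, so nullity(A) = 9 - 5 = 4.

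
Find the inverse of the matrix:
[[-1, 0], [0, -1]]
[[-1, 0], [0, -1]]

For [[a,b],[c,d]], inverse = (1/det)·[[d,-b],[-c,a]]
det = -1·-1 - 0·0 = 1
Inverse = (1/1)·[[-1, 0], [0, -1]]
        = [[-1, 0], [0, -1]]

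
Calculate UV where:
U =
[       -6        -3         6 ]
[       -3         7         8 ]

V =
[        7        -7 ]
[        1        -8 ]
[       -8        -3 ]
UV =
[      -93        48 ]
[      -78       -59 ]

Matrix multiplication: (UV)[i][j] = sum over k of U[i][k] * V[k][j].
  (UV)[0][0] = (-6)*(7) + (-3)*(1) + (6)*(-8) = -93
  (UV)[0][1] = (-6)*(-7) + (-3)*(-8) + (6)*(-3) = 48
  (UV)[1][0] = (-3)*(7) + (7)*(1) + (8)*(-8) = -78
  (UV)[1][1] = (-3)*(-7) + (7)*(-8) + (8)*(-3) = -59
UV =
[      -93        48 ]
[      -78       -59 ]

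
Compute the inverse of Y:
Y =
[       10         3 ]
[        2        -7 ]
det(Y) = -76
Y⁻¹ =
[     7/76      3/76 ]
[     1/38     -5/38 ]

For a 2×2 matrix Y = [[a, b], [c, d]] with det(Y) ≠ 0, Y⁻¹ = (1/det(Y)) * [[d, -b], [-c, a]].
det(Y) = (10)*(-7) - (3)*(2) = -70 - 6 = -76.
Y⁻¹ = (1/-76) * [[-7, -3], [-2, 10]].
Dividing each entry by -76 and reducing:
Y⁻¹ =
[     7/76      3/76 ]
[     1/38     -5/38 ]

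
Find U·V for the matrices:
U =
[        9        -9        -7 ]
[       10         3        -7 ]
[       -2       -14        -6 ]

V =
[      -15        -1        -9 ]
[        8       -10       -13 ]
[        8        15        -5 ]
UV =
[     -263       -24        71 ]
[     -182      -145       -94 ]
[     -130        52       230 ]

Matrix multiplication: (UV)[i][j] = sum over k of U[i][k] * V[k][j].
  (UV)[0][0] = (9)*(-15) + (-9)*(8) + (-7)*(8) = -263
  (UV)[0][1] = (9)*(-1) + (-9)*(-10) + (-7)*(15) = -24
  (UV)[0][2] = (9)*(-9) + (-9)*(-13) + (-7)*(-5) = 71
  (UV)[1][0] = (10)*(-15) + (3)*(8) + (-7)*(8) = -182
  (UV)[1][1] = (10)*(-1) + (3)*(-10) + (-7)*(15) = -145
  (UV)[1][2] = (10)*(-9) + (3)*(-13) + (-7)*(-5) = -94
  (UV)[2][0] = (-2)*(-15) + (-14)*(8) + (-6)*(8) = -130
  (UV)[2][1] = (-2)*(-1) + (-14)*(-10) + (-6)*(15) = 52
  (UV)[2][2] = (-2)*(-9) + (-14)*(-13) + (-6)*(-5) = 230
UV =
[     -263       -24        71 ]
[     -182      -145       -94 ]
[     -130        52       230 ]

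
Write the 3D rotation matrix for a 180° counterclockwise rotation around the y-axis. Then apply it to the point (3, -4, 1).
R = [[-1, 0, 0], [0, 1, 0], [0, 0, -1]]; R·(3, -4, 1) = (-3, -4, -1)

Rotation matrix for 180° around y-axis:
cos(180°) = -1, sin(180°) = 0
R = [[-1, 0, 0], [0, 1, 0], [0, 0, -1]]
Apply to (3, -4, 1): R·[3, -4, 1]ᵀ = (-3, -4, -1)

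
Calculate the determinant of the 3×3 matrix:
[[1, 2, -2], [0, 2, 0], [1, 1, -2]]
0

Expansion along first row:
det = 1·det([[2,0],[1,-2]]) - 2·det([[0,0],[1,-2]]) + -2·det([[0,2],[1,1]])
    = 1·(2·-2 - 0·1) - 2·(0·-2 - 0·1) + -2·(0·1 - 2·1)
    = 1·-4 - 2·0 + -2·-2
    = -4 + 0 + 4 = 0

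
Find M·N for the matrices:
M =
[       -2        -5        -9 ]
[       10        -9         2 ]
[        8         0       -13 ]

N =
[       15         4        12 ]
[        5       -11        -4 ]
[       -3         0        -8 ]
MN =
[      -28        47        68 ]
[       99       139       140 ]
[      159        32       200 ]

Matrix multiplication: (MN)[i][j] = sum over k of M[i][k] * N[k][j].
  (MN)[0][0] = (-2)*(15) + (-5)*(5) + (-9)*(-3) = -28
  (MN)[0][1] = (-2)*(4) + (-5)*(-11) + (-9)*(0) = 47
  (MN)[0][2] = (-2)*(12) + (-5)*(-4) + (-9)*(-8) = 68
  (MN)[1][0] = (10)*(15) + (-9)*(5) + (2)*(-3) = 99
  (MN)[1][1] = (10)*(4) + (-9)*(-11) + (2)*(0) = 139
  (MN)[1][2] = (10)*(12) + (-9)*(-4) + (2)*(-8) = 140
  (MN)[2][0] = (8)*(15) + (0)*(5) + (-13)*(-3) = 159
  (MN)[2][1] = (8)*(4) + (0)*(-11) + (-13)*(0) = 32
  (MN)[2][2] = (8)*(12) + (0)*(-4) + (-13)*(-8) = 200
MN =
[      -28        47        68 ]
[       99       139       140 ]
[      159        32       200 ]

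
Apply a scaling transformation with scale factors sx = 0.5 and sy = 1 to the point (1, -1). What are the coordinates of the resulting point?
(0.5, -1)

Scaling matrix:
[[0.50, 0], [0, 1]]
Result: (1 × 0.5, -1 × 1) = (0.5, -1)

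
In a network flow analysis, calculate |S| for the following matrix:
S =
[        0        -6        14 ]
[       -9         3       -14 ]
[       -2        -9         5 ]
det(S) = 780

Expand along row 0 (cofactor expansion): det(S) = a*(e*i - f*h) - b*(d*i - f*g) + c*(d*h - e*g), where the 3×3 is [[a, b, c], [d, e, f], [g, h, i]].
Minor M_00 = (3)*(5) - (-14)*(-9) = 15 - 126 = -111.
Minor M_01 = (-9)*(5) - (-14)*(-2) = -45 - 28 = -73.
Minor M_02 = (-9)*(-9) - (3)*(-2) = 81 + 6 = 87.
det(S) = (0)*(-111) - (-6)*(-73) + (14)*(87) = 0 - 438 + 1218 = 780.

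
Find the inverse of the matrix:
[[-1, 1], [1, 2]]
[[-2/3, 1/3], [1/3, 1/3]]

For [[a,b],[c,d]], inverse = (1/det)·[[d,-b],[-c,a]]
det = -1·2 - 1·1 = -3
Inverse = (1/-3)·[[2, -1], [-1, -1]]
        = [[-2/3, 1/3], [1/3, 1/3]]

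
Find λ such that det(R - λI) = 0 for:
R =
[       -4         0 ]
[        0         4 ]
λ = -4, 4

Solve det(R - λI) = 0. For a 2×2 matrix the characteristic equation is λ² - (trace)λ + det = 0.
trace(R) = a + d = -4 + 4 = 0.
det(R) = a*d - b*c = (-4)*(4) - (0)*(0) = -16 - 0 = -16.
Characteristic equation: λ² - (0)λ + (-16) = 0.
Discriminant = (0)² - 4*(-16) = 0 + 64 = 64.
λ = (0 ± √64) / 2 = (0 ± 8) / 2 = -4, 4.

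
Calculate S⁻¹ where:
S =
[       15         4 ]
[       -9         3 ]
det(S) = 81
S⁻¹ =
[     1/27     -4/81 ]
[      1/9      5/27 ]

For a 2×2 matrix S = [[a, b], [c, d]] with det(S) ≠ 0, S⁻¹ = (1/det(S)) * [[d, -b], [-c, a]].
det(S) = (15)*(3) - (4)*(-9) = 45 + 36 = 81.
S⁻¹ = (1/81) * [[3, -4], [9, 15]].
Dividing each entry by 81 and reducing:
S⁻¹ =
[     1/27     -4/81 ]
[      1/9      5/27 ]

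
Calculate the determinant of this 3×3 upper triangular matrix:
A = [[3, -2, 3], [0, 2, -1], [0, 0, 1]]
6

The determinant of a triangular matrix is the product of its diagonal entries (the off-diagonal entries above the diagonal do not affect it).
det(A) = (3) * (2) * (1) = 6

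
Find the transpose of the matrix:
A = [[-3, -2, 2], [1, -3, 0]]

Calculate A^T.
[[-3, 1], [-2, -3], [2, 0]]

The transpose sends entry (i,j) to (j,i); rows become columns.
Row 0 of A: [-3, -2, 2] -> column 0 of A^T.
Row 1 of A: [1, -3, 0] -> column 1 of A^T.
A^T = [[-3, 1], [-2, -3], [2, 0]]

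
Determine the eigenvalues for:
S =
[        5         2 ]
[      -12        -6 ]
λ = -3, 2

Solve det(S - λI) = 0. For a 2×2 matrix the characteristic equation is λ² - (trace)λ + det = 0.
trace(S) = a + d = 5 - 6 = -1.
det(S) = a*d - b*c = (5)*(-6) - (2)*(-12) = -30 + 24 = -6.
Characteristic equation: λ² - (-1)λ + (-6) = 0.
Discriminant = (-1)² - 4*(-6) = 1 + 24 = 25.
λ = (-1 ± √25) / 2 = (-1 ± 5) / 2 = -3, 2.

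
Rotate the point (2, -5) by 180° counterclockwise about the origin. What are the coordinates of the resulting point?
(-2, 5)

Rotation matrix R(θ) = [[cos θ, -sin θ], [sin θ, cos θ]]; for θ = 180°:
R = [[-1, 0], [0, -1]]
Result: R × [2, -5]ᵀ = [-1·2 + (0)·-5, 0·2 + (-1)·-5]ᵀ = (-2, 5)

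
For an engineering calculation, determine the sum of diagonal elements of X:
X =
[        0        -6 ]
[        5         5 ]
tr(X) = 0 + 5 = 5

The trace of a square matrix is the sum of its diagonal entries.
Diagonal entries of X: X[0][0] = 0, X[1][1] = 5.
tr(X) = 0 + 5 = 5.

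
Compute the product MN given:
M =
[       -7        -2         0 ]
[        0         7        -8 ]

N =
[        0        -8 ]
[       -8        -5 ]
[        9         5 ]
MN =
[       16        66 ]
[     -128       -75 ]

Matrix multiplication: (MN)[i][j] = sum over k of M[i][k] * N[k][j].
  (MN)[0][0] = (-7)*(0) + (-2)*(-8) + (0)*(9) = 16
  (MN)[0][1] = (-7)*(-8) + (-2)*(-5) + (0)*(5) = 66
  (MN)[1][0] = (0)*(0) + (7)*(-8) + (-8)*(9) = -128
  (MN)[1][1] = (0)*(-8) + (7)*(-5) + (-8)*(5) = -75
MN =
[       16        66 ]
[     -128       -75 ]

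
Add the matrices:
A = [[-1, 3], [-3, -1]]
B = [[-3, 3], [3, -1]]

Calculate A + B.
[[-4, 6], [0, -2]]

Add corresponding elements:
(-1)+(-3)=-4
(3)+(3)=6
(-3)+(3)=0
(-1)+(-1)=-2
A + B = [[-4, 6], [0, -2]]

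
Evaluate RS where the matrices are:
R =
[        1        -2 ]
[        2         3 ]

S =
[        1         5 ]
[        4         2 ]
RS =
[       -7         1 ]
[       14        16 ]

Matrix multiplication: (RS)[i][j] = sum over k of R[i][k] * S[k][j].
  (RS)[0][0] = (1)*(1) + (-2)*(4) = -7
  (RS)[0][1] = (1)*(5) + (-2)*(2) = 1
  (RS)[1][0] = (2)*(1) + (3)*(4) = 14
  (RS)[1][1] = (2)*(5) + (3)*(2) = 16
RS =
[       -7         1 ]
[       14        16 ]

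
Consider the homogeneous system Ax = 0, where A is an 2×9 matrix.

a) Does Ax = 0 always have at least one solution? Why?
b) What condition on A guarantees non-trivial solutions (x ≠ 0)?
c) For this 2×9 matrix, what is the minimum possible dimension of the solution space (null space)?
a) Yes, x = 0 is always a solution. b) When A has linearly dependent columns (rank < n). c) Minimum nullity = 7.

a) x = 0 satisfies A·0 = 0, so the zero vector is always a solution.
b) Non-trivial solutions exist iff the columns of A are linearly dependent, equivalently rank(A) < n (the number of columns).
c) By rank-nullity, rank(A) + nullity(A) = n = 9. Since A has only 2 rows, rank(A) ≤ 2, so nullity(A) ≥ 9 - 2 = 7.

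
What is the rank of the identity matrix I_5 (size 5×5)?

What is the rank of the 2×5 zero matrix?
rank(I_5) = 5, rank(0) = 0

The identity I_5 has 5 columns that are the standard basis vectors e_1, …, e_5. These are linearly independent, so all 5 columns are pivots and rank(I_5) = 5.
The 2×5 zero matrix has every entry zero, so every row is the zero row and there are no pivots; rank(0) = 0.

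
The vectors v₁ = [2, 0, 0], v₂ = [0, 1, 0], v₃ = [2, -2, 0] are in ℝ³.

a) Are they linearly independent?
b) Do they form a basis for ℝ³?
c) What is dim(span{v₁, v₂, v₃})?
Not independent, not a basis, dim(span) = 2

Check whether v₃ can be written as a linear combination of v₁ and v₂.
v₃ = (1)·v₁ + (-2)·v₂ = [2, -2, 0], so the three vectors are linearly dependent.
Thus they do not form a basis for ℝ³, and dim(span{v₁, v₂, v₃}) = 2 (spanned by v₁ and v₂).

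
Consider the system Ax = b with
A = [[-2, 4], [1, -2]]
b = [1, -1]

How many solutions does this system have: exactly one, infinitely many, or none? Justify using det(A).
No solution

det(A) = (-2)*(-2) - (4)*(1) = 0, so A is singular.
The column space of A is span(column 1) = span([-2, 1]).
b = [1, -1] is not a scalar multiple of column 1, so b ∉ column space and the system is inconsistent — no solution.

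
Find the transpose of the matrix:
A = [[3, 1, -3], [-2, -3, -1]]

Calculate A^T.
[[3, -2], [1, -3], [-3, -1]]

The transpose sends entry (i,j) to (j,i); rows become columns.
Row 0 of A: [3, 1, -3] -> column 0 of A^T.
Row 1 of A: [-2, -3, -1] -> column 1 of A^T.
A^T = [[3, -2], [1, -3], [-3, -1]]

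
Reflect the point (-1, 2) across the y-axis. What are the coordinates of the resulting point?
(1, 2)

Reflection across y-axis: (-1, 2) → (1, 2)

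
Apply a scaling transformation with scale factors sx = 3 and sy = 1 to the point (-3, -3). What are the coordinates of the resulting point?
(-9, -3)

Scaling matrix:
[[3, 0], [0, 1]]
Result: (-3 × 3, -3 × 1) = (-9, -3)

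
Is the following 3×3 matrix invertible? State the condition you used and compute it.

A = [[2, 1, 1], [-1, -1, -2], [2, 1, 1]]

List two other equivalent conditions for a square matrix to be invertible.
No, not invertible; det(A) = 0 (two rows are equal, so the rows are linearly dependent). Equivalent conditions (failing for this A): rank(A) < 3; Ax = 0 has non-trivial solutions; 0 is an eigenvalue; the columns are linearly dependent.

To check invertibility, compute det(A).
In this matrix, row 0 and the last row are identical, so one row is a scalar multiple of another and the rows are linearly dependent.
A matrix with linearly dependent rows has det = 0 and is not invertible.
Equivalent failed conditions:
- rank(A) < 3.
- Ax = 0 has non-trivial solutions.
- 0 is an eigenvalue.
- The columns are linearly dependent.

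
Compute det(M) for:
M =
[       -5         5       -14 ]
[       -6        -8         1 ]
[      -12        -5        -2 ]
det(M) = 699

Expand along row 0 (cofactor expansion): det(M) = a*(e*i - f*h) - b*(d*i - f*g) + c*(d*h - e*g), where the 3×3 is [[a, b, c], [d, e, f], [g, h, i]].
Minor M_00 = (-8)*(-2) - (1)*(-5) = 16 + 5 = 21.
Minor M_01 = (-6)*(-2) - (1)*(-12) = 12 + 12 = 24.
Minor M_02 = (-6)*(-5) - (-8)*(-12) = 30 - 96 = -66.
det(M) = (-5)*(21) - (5)*(24) + (-14)*(-66) = -105 - 120 + 924 = 699.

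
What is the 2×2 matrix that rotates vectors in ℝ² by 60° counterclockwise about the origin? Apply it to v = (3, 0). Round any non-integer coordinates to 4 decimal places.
R = [[1/2, -√3/2], [√3/2, 1/2]]; R·v = (1.5000, 2.5981)

A counterclockwise rotation by angle θ in ℝ² has matrix R(θ) = [[cos θ, -sin θ], [sin θ, cos θ]].
For θ = 60°: cos θ = 1/2, sin θ = √3/2.
R(60°) = [[1/2, -√3/2], [√3/2, 1/2]].
R·v = [1/2·3 + (-√3/2)·0, √3/2·3 + 1/2·0] = (1.5000, 2.5981).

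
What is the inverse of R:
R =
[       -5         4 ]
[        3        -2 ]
det(R) = -2
R⁻¹ =
[        1         2 ]
[      3/2       5/2 ]

For a 2×2 matrix R = [[a, b], [c, d]] with det(R) ≠ 0, R⁻¹ = (1/det(R)) * [[d, -b], [-c, a]].
det(R) = (-5)*(-2) - (4)*(3) = 10 - 12 = -2.
R⁻¹ = (1/-2) * [[-2, -4], [-3, -5]].
Dividing each entry by -2 and reducing:
R⁻¹ =
[        1         2 ]
[      3/2       5/2 ]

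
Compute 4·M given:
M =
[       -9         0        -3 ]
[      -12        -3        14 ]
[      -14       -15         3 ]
4M =
[      -36         0       -12 ]
[      -48       -12        56 ]
[      -56       -60        12 ]

Scalar multiplication is elementwise: (4M)[i][j] = 4 * M[i][j].
  (4M)[0][0] = 4 * (-9) = -36
  (4M)[0][1] = 4 * (0) = 0
  (4M)[0][2] = 4 * (-3) = -12
  (4M)[1][0] = 4 * (-12) = -48
  (4M)[1][1] = 4 * (-3) = -12
  (4M)[1][2] = 4 * (14) = 56
  (4M)[2][0] = 4 * (-14) = -56
  (4M)[2][1] = 4 * (-15) = -60
  (4M)[2][2] = 4 * (3) = 12
4M =
[      -36         0       -12 ]
[      -48       -12        56 ]
[      -56       -60        12 ]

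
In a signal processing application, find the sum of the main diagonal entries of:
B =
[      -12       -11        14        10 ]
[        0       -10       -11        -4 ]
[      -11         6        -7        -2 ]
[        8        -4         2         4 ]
tr(B) = -12 - 10 - 7 + 4 = -25

The trace of a square matrix is the sum of its diagonal entries.
Diagonal entries of B: B[0][0] = -12, B[1][1] = -10, B[2][2] = -7, B[3][3] = 4.
tr(B) = -12 - 10 - 7 + 4 = -25.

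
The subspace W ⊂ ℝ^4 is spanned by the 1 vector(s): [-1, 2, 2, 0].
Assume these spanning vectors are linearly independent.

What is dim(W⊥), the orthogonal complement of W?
dim(W⊥) = 3

For any subspace W of ℝ^n, dim(W) + dim(W⊥) = n (the whole-space dimension).
Here the given 1 vectors are linearly independent, so dim(W) = 1.
Thus dim(W⊥) = n - dim(W) = 4 - 1 = 3.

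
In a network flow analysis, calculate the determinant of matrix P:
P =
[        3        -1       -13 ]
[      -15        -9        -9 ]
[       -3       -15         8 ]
det(P) = -3342

Expand along row 0 (cofactor expansion): det(P) = a*(e*i - f*h) - b*(d*i - f*g) + c*(d*h - e*g), where the 3×3 is [[a, b, c], [d, e, f], [g, h, i]].
Minor M_00 = (-9)*(8) - (-9)*(-15) = -72 - 135 = -207.
Minor M_01 = (-15)*(8) - (-9)*(-3) = -120 - 27 = -147.
Minor M_02 = (-15)*(-15) - (-9)*(-3) = 225 - 27 = 198.
det(P) = (3)*(-207) - (-1)*(-147) + (-13)*(198) = -621 - 147 - 2574 = -3342.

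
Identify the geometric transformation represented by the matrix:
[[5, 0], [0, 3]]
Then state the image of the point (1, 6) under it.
non-uniform scaling by (5, 3); image of (1, 6) is (5, 18)

This is diagonal with distinct entries, so it scales the x-axis by 5 and the y-axis by 3.
The matrix [[5, 0], [0, 3]] represents: non-uniform scaling by (5, 3).
Applying it to (1, 6): [5·1 + 0·6, 0·1 + 3·6] = (5, 18).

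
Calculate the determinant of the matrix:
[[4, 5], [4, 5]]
0

For a 2×2 matrix [[a, b], [c, d]], det = ad - bc
det = (4)(5) - (5)(4) = 20 - 20 = 0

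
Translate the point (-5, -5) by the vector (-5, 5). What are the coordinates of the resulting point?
(-10, 0)

Translation by (-5, 5):
x' = -5 + -5 = -10
y' = -5 + 5 = 0
Homogeneous matrix: [[1, 0, -5], [0, 1, 5], [0, 0, 1]]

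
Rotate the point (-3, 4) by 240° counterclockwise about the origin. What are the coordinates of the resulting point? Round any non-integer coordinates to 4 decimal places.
(4.9641, 0.5981)

Rotation matrix R(θ) = [[cos θ, -sin θ], [sin θ, cos θ]]; for θ = 240°:
R = [[-1/2, √3/2], [-√3/2, -1/2]]
Result: R × [-3, 4]ᵀ = [-1/2·-3 + (√3/2)·4, -√3/2·-3 + (-1/2)·4]ᵀ = (4.9641, 0.5981)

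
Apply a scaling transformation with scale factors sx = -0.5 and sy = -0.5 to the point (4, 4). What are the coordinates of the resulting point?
(-2.0, -2.0)

Scaling matrix:
[[-0.50, 0], [0, -0.50]]
Result: (4 × -0.5, 4 × -0.5) = (-2.0, -2.0)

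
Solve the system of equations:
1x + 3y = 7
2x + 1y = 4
x = 1, y = 2

Use elimination (row reduction):
Equation 1: 1x + 3y = 7.
Equation 2: 2x + 1y = 4.
Multiply Eq1 by 2 and Eq2 by 1: 2x + 6y = 14;  2x + 1y = 4.
Subtract: (-5)y = -10, so y = 2.
Back-substitute into Eq1: 1x + 3*(2) = 7, so x = 1.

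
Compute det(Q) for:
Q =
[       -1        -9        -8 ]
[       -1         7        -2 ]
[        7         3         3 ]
det(Q) = 488

Expand along row 0 (cofactor expansion): det(Q) = a*(e*i - f*h) - b*(d*i - f*g) + c*(d*h - e*g), where the 3×3 is [[a, b, c], [d, e, f], [g, h, i]].
Minor M_00 = (7)*(3) - (-2)*(3) = 21 + 6 = 27.
Minor M_01 = (-1)*(3) - (-2)*(7) = -3 + 14 = 11.
Minor M_02 = (-1)*(3) - (7)*(7) = -3 - 49 = -52.
det(Q) = (-1)*(27) - (-9)*(11) + (-8)*(-52) = -27 + 99 + 416 = 488.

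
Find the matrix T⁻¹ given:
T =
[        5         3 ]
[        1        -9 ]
det(T) = -48
T⁻¹ =
[     3/16      1/16 ]
[     1/48     -5/48 ]

For a 2×2 matrix T = [[a, b], [c, d]] with det(T) ≠ 0, T⁻¹ = (1/det(T)) * [[d, -b], [-c, a]].
det(T) = (5)*(-9) - (3)*(1) = -45 - 3 = -48.
T⁻¹ = (1/-48) * [[-9, -3], [-1, 5]].
Dividing each entry by -48 and reducing:
T⁻¹ =
[     3/16      1/16 ]
[     1/48     -5/48 ]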